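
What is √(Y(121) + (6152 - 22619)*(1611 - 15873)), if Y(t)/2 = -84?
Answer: √234852186 ≈ 15325.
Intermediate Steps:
Y(t) = -168 (Y(t) = 2*(-84) = -168)
√(Y(121) + (6152 - 22619)*(1611 - 15873)) = √(-168 + (6152 - 22619)*(1611 - 15873)) = √(-168 - 16467*(-14262)) = √(-168 + 234852354) = √234852186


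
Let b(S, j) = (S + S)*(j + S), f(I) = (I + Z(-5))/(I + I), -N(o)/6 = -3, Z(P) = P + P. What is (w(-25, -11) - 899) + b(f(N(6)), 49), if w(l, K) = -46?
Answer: -74773/81 ≈ -923.12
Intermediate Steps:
Z(P) = 2*P
N(o) = 18 (N(o) = -6*(-3) = 18)
f(I) = (-10 + I)/(2*I) (f(I) = (I + 2*(-5))/(I + I) = (I - 10)/((2*I)) = (-10 + I)*(1/(2*I)) = (-10 + I)/(2*I))
b(S, j) = 2*S*(S + j) (b(S, j) = (2*S)*(S + j) = 2*S*(S + j))
(w(-25, -11) - 899) + b(f(N(6)), 49) = (-46 - 899) + 2*((½)*(-10 + 18)/18)*((½)*(-10 + 18)/18 + 49) = -945 + 2*((½)*(1/18)*8)*((½)*(1/18)*8 + 49) = -945 + 2*(2/9)*(2/9 + 49) = -945 + 2*(2/9)*(443/9) = -945 + 1772/81 = -74773/81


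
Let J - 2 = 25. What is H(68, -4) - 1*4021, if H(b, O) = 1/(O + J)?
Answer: -92482/23 ≈ -4021.0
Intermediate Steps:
J = 27 (J = 2 + 25 = 27)
H(b, O) = 1/(27 + O) (H(b, O) = 1/(O + 27) = 1/(27 + O))
H(68, -4) - 1*4021 = 1/(27 - 4) - 1*4021 = 1/23 - 4021 = -92482/23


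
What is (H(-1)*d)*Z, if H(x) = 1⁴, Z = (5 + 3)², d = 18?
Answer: 1152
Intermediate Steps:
Z = 64 (Z = 8² = 64)
H(x) = 1
(H(-1)*d)*Z = (1*18)*64 = 18*64 = 1152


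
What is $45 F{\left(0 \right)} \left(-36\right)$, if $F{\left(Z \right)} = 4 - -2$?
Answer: $-9720$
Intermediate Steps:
$F{\left(Z \right)} = 6$ ($F{\left(Z \right)} = 4 + 2 = 6$)
$45 F{\left(0 \right)} \left(-36\right) = 45 \cdot 6 \left(-36\right) = 270 \left(-36\right) = -9720$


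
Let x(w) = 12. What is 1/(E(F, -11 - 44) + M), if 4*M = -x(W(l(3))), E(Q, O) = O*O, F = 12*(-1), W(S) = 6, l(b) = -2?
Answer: 1/3022 ≈ 0.00033091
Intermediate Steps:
F = -12
E(Q, O) = O²
M = -3 (M = (-1*12)/4 = (¼)*(-12) = -3)
1/(E(F, -11 - 44) + M) = 1/((-11 - 44)² - 3) = 1/((-55)² - 3) = 1/(3025 - 3) = 1/3022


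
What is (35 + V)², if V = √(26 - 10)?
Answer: 1521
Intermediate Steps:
V = 4 (V = √16 = 4)
(35 + V)² = (35 + 4)² = 39² = 1521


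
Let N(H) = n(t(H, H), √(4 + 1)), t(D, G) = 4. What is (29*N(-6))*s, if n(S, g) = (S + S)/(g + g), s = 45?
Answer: 1044*√5 ≈ 2334.5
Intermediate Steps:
n(S, g) = S/g (n(S, g) = (2*S)/((2*g)) = (2*S)*(1/(2*g)) = S/g)
N(H) = 4*√5/5 (N(H) = 4/(√(4 + 1)) = 4/(√5) = 4*(√5/5) = 4*√5/5)
(29*N(-6))*s = (29*(4*√5/5))*45 = (116*√5/5)*45 = 1044*√5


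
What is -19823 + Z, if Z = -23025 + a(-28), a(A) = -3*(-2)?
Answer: -42842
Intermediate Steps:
a(A) = 6
Z = -23019 (Z = -23025 + 6 = -23019)
-19823 + Z = -19823 - 23019 = -42842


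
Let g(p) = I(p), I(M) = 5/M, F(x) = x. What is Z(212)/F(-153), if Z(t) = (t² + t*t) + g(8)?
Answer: -79901/136 ≈ -587.51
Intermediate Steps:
g(p) = 5/p
Z(t) = 5/8 + 2*t² (Z(t) = (t² + t*t) + 5/8 = (t² + t²) + 5*(⅛) = 2*t² + 5/8 = 5/8 + 2*t²)
Z(212)/F(-153) = (5/8 + 2*212²)/(-153) = (5/8 + 2*44944)*(-1/153) = (5/8 + 89888)*(-1/153) = (719109/8)*(-1/153) = -79901/136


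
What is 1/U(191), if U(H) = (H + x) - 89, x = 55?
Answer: 1/157 ≈ 0.0063694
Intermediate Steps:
U(H) = -34 + H (U(H) = (H + 55) - 89 = (55 + H) - 89 = -34 + H)
1/U(191) = 1/(-34 + 191) = 1/157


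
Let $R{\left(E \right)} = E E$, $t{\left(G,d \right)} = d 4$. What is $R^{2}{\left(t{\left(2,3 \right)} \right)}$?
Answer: $20736$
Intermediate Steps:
$t{\left(G,d \right)} = 4 d$
$R{\left(E \right)} = E^{2}$
$R^{2}{\left(t{\left(2,3 \right)} \right)} = \left(\left(4 \cdot 3\right)^{2}\right)^{2} = \left(12^{2}\right)^{2} = 144^{2} = 20736$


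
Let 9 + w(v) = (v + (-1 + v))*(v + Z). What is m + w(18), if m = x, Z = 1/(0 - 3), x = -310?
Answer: 898/3 ≈ 299.33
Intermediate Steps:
Z = -⅓ (Z = 1/(-3) = -⅓ ≈ -0.33333)
w(v) = -9 + (-1 + 2*v)*(-⅓ + v) (w(v) = -9 + (v + (-1 + v))*(v - ⅓) = -9 + (-1 + 2*v)*(-⅓ + v))
m = -310
m + w(18) = -310 + (-26/3 + 2*18² - 5/3*18) = -310 + (-26/3 + 2*324 - 30) = -310 + (-26/3 + 648 - 30) = -310 + 1828/3 = 898/3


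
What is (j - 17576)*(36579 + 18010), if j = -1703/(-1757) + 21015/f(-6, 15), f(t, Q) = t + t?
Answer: -7414556438489/7028 ≈ -1.0550e+9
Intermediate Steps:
f(t, Q) = 2*t
j = -12300973/7028 (j = -1703/(-1757) + 21015/((2*(-6))) = -1703*(-1/1757) + 21015/(-12) = 1703/1757 + 21015*(-1/12) = 1703/1757 - 7005/4 = -12300973/7028 ≈ -1750.3)
(j - 17576)*(36579 + 18010) = (-12300973/7028 - 17576)*(36579 + 18010) = -135825101/7028*54589 = -7414556438489/7028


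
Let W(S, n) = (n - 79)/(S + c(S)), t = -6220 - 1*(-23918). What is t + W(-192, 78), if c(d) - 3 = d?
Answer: 6742939/381 ≈ 17698.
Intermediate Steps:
c(d) = 3 + d
t = 17698 (t = -6220 + 23918 = 17698)
W(S, n) = (-79 + n)/(3 + 2*S) (W(S, n) = (n - 79)/(S + (3 + S)) = (-79 + n)/(3 + 2*S))
t + W(-192, 78) = 17698 + (-79 + 78)/(3 + 2*(-192)) = 17698 - 1/(3 - 384) = 17698 - 1/(-381) = 17698 - 1/381*(-1) = 17698 + 1/381 = 6742939/381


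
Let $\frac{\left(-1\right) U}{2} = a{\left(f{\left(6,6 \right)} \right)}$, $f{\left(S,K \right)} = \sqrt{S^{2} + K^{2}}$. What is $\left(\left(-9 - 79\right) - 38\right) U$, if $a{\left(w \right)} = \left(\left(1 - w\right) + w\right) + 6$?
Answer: $1764$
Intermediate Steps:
$f{\left(S,K \right)} = \sqrt{K^{2} + S^{2}}$
$a{\left(w \right)} = 7$ ($a{\left(w \right)} = 1 + 6 = 7$)
$U = -14$ ($U = \left(-2\right) 7 = -14$)
$\left(\left(-9 - 79\right) - 38\right) U = \left(\left(-9 - 79\right) - 38\right) \left(-14\right) = \left(-88 - 38\right) \left(-14\right) = \left(-126\right) \left(-14\right) = 1764$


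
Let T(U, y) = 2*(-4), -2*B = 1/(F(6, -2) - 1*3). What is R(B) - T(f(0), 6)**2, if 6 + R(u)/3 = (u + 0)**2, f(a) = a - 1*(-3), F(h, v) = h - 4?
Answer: -325/4 ≈ -81.250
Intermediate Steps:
F(h, v) = -4 + h
f(a) = 3 + a (f(a) = a + 3 = 3 + a)
B = 1/2 (B = -1/(2*((-4 + 6) - 1*3)) = -1/(2*(2 - 3)) = -1/2/(-1) = -1/2*(-1) = 1/2 ≈ 0.50000)
R(u) = -18 + 3*u**2 (R(u) = -18 + 3*(u + 0)**2 = -18 + 3*u**2)
T(U, y) = -8
R(B) - T(f(0), 6)**2 = (-18 + 3*(1/2)**2) - 1*(-8)**2 = (-18 + 3*(1/4)) - 1*64 = (-18 + 3/4) - 64 = -69/4 - 64 = -325/4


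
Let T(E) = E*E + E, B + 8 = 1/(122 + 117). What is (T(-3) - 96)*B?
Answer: 171990/239 ≈ 719.62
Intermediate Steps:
B = -1911/239 (B = -8 + 1/(122 + 117) = -8 + 1/239 = -1911/239 ≈ -7.9958)
T(E) = E + E**2 (T(E) = E**2 + E = E + E**2)
(T(-3) - 96)*B = (-3*(1 - 3) - 96)*(-1911/239) = (-3*(-2) - 96)*(-1911/239) = (6 - 96)*(-1911/239) = -90*(-1911/239) = 171990/239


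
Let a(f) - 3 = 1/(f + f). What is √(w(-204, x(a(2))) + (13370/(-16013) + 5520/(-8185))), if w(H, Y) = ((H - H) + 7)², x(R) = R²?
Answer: √32632539374740287/26213281 ≈ 6.8913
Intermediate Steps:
a(f) = 3 + 1/(2*f) (a(f) = 3 + 1/(f + f) = 3 + 1/(2*f))
w(H, Y) = 49 (w(H, Y) = (0 + 7)² = 7² = 49)
√(w(-204, x(a(2))) + (13370/(-16013) + 5520/(-8185))) = √(49 + (13370/(-16013) + 5520/(-8185))) = √(49 + (13370*(-1/16013) + 5520*(-1/8185))) = √(49 + (-13370/16013 - 1104/1637)) = √(49 - 39565042/26213281) = √(1244885727/26213281) = √32632539374740287/26213281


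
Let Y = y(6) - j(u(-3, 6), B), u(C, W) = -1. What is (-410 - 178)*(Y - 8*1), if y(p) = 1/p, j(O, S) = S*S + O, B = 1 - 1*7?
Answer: 25186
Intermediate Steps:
B = -6 (B = 1 - 7 = -6)
j(O, S) = O + S² (j(O, S) = S² + O = O + S²)
Y = -209/6 (Y = 1/6 - (-1 + (-6)²) = ⅙ - (-1 + 36) = ⅙ - 1*35 = ⅙ - 35 = -209/6 ≈ -34.833)
(-410 - 178)*(Y - 8*1) = (-410 - 178)*(-209/6 - 8*1) = -588*(-209/6 - 8) = -588*(-257/6) = 25186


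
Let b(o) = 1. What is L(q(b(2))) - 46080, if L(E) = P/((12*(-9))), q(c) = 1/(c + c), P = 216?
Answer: -46082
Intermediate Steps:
q(c) = 1/(2*c)
L(E) = -2 (L(E) = 216/((12*(-9))) = 216/(-108) = 216*(-1/108) = -2)
L(q(b(2))) - 46080 = -2 - 46080 = -46082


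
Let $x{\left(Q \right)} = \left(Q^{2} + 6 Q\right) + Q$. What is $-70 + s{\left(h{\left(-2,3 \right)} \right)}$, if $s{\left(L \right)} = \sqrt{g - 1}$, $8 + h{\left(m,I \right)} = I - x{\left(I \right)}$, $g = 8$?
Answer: $-70 + \sqrt{7} \approx -67.354$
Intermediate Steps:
$x{\left(Q \right)} = Q^{2} + 7 Q$
$h{\left(m,I \right)} = -8 + I - I \left(7 + I\right)$ ($h{\left(m,I \right)} = -8 - \left(- I + I \left(7 + I\right)\right) = -8 + I - I \left(7 + I\right)$)
$s{\left(L \right)} = \sqrt{7}$ ($s{\left(L \right)} = \sqrt{8 - 1} = \sqrt{7}$)
$-70 + s{\left(h{\left(-2,3 \right)} \right)} = -70 + \sqrt{7}$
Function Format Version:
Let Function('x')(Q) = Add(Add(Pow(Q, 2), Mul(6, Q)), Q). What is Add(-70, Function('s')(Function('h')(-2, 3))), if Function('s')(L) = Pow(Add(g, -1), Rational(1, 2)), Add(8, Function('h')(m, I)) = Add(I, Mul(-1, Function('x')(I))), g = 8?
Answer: Add(-70, Pow(7, Rational(1, 2))) ≈ -67.354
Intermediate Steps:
Function('x')(Q) = Add(Pow(Q, 2), Mul(7, Q))
Function('h')(m, I) = Add(-8, I, Mul(-1, I, Add(7, I))) (Function('h')(m, I) = Add(-8, Add(I, Mul(-1, Mul(I, Add(7, I))))) = Add(-8, Add(I, Mul(-1, I, Add(7, I)))) = Add(-8, I, Mul(-1, I, Add(7, I))))
Function('s')(L) = Pow(7, Rational(1, 2)) (Function('s')(L) = Pow(Add(8, -1), Rational(1, 2)) = Pow(7, Rational(1, 2)))
Add(-70, Function('s')(Function('h')(-2, 3))) = Add(-70, Pow(7, Rational(1, 2)))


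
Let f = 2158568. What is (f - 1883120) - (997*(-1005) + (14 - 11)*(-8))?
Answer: 1277457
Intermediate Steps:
(f - 1883120) - (997*(-1005) + (14 - 11)*(-8)) = (2158568 - 1883120) - (997*(-1005) + (14 - 11)*(-8)) = 275448 - (-1001985 + 3*(-8)) = 275448 - (-1001985 - 24) = 275448 - 1*(-1002009) = 275448 + 1002009 = 1277457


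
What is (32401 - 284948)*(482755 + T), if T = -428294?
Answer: -13753962167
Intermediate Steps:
(32401 - 284948)*(482755 + T) = (32401 - 284948)*(482755 - 428294) = -252547*54461 = -13753962167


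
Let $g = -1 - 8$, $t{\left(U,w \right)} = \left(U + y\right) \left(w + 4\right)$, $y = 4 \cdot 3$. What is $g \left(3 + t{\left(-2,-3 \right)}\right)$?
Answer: $-117$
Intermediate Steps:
$y = 12$
$t{\left(U,w \right)} = \left(4 + w\right) \left(12 + U\right)$ ($t{\left(U,w \right)} = \left(U + 12\right) \left(w + 4\right) = \left(12 + U\right) \left(4 + w\right) = \left(4 + w\right) \left(12 + U\right)$)
$g = -9$ ($g = -1 - 8 = -9$)
$g \left(3 + t{\left(-2,-3 \right)}\right) = - 9 \left(3 + \left(48 + 4 \left(-2\right) + 12 \left(-3\right) - -6\right)\right) = - 9 \left(3 + \left(48 - 8 - 36 + 6\right)\right) = - 9 \left(3 + 10\right) = \left(-9\right) 13 = -117$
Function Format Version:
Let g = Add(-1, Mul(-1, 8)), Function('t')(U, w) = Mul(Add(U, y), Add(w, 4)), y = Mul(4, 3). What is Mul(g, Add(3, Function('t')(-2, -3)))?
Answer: -117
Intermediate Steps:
y = 12
Function('t')(U, w) = Mul(Add(4, w), Add(12, U)) (Function('t')(U, w) = Mul(Add(U, 12), Add(w, 4)) = Mul(Add(12, U), Add(4, w)) = Mul(Add(4, w), Add(12, U)))
g = -9 (g = Add(-1, -8) = -9)
Mul(g, Add(3, Function('t')(-2, -3))) = Mul(-9, Add(3, Add(48, Mul(4, -2), Mul(12, -3), Mul(-2, -3)))) = Mul(-9, Add(3, Add(48, -8, -36, 6))) = Mul(-9, Add(3, 10)) = Mul(-9, 13) = -117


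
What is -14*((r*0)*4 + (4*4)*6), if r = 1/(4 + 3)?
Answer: -1344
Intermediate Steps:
r = ⅐ (r = 1/7 = ⅐ ≈ 0.14286)
-14*((r*0)*4 + (4*4)*6) = -14*(((⅐)*0)*4 + (4*4)*6) = -14*(0*4 + 16*6) = -14*(0 + 96) = -14*96 = -1344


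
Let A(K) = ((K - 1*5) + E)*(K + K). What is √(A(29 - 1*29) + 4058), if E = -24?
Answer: √4058 ≈ 63.702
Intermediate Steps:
A(K) = 2*K*(-29 + K) (A(K) = ((K - 1*5) - 24)*(K + K) = ((K - 5) - 24)*(2*K) = ((-5 + K) - 24)*(2*K) = (-29 + K)*(2*K) = 2*K*(-29 + K))
√(A(29 - 1*29) + 4058) = √(2*(29 - 1*29)*(-29 + (29 - 1*29)) + 4058) = √(2*(29 - 29)*(-29 + (29 - 29)) + 4058) = √(2*0*(-29 + 0) + 4058) = √(2*0*(-29) + 4058) = √(0 + 4058) = √4058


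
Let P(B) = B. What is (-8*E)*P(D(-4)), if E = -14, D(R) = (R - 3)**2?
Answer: 5488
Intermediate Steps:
D(R) = (-3 + R)**2
(-8*E)*P(D(-4)) = (-8*(-14))*(-3 - 4)**2 = 112*(-7)**2 = 112*49 = 5488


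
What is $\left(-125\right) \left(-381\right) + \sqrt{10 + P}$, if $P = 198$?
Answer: $47625 + 4 \sqrt{13} \approx 47639.0$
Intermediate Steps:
$\left(-125\right) \left(-381\right) + \sqrt{10 + P} = \left(-125\right) \left(-381\right) + \sqrt{10 + 198} = 47625 + \sqrt{208} = 47625 + 4 \sqrt{13}$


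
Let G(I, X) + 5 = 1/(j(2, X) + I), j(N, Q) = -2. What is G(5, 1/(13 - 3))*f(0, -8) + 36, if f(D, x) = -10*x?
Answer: -1012/3 ≈ -337.33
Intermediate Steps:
G(I, X) = -5 + 1/(-2 + I)
G(5, 1/(13 - 3))*f(0, -8) + 36 = ((11 - 5*5)/(-2 + 5))*(-10*(-8)) + 36 = ((11 - 25)/3)*80 + 36 = ((⅓)*(-14))*80 + 36 = -14/3*80 + 36 = -1120/3 + 36 = -1012/3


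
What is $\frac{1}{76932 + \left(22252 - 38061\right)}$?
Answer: $\frac{1}{61123} \approx 1.636 \cdot 10^{-5}$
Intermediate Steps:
$\frac{1}{76932 + \left(22252 - 38061\right)} = \frac{1}{76932 - 15809} = \frac{1}{61123}$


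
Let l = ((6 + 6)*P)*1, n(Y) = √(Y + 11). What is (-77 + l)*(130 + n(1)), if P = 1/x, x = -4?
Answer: -10400 - 160*√3 ≈ -10677.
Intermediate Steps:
P = -¼ (P = 1/(-4) = -¼ ≈ -0.25000)
n(Y) = √(11 + Y)
l = -3 (l = ((6 + 6)*(-¼))*1 = (12*(-¼))*1 = -3*1 = -3)
(-77 + l)*(130 + n(1)) = (-77 - 3)*(130 + √(11 + 1)) = -80*(130 + √12) = -80*(130 + 2*√3) = -10400 - 160*√3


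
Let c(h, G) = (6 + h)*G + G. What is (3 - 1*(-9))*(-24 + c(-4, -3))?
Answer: -396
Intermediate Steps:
c(h, G) = G + G*(6 + h) (c(h, G) = G*(6 + h) + G = G + G*(6 + h))
(3 - 1*(-9))*(-24 + c(-4, -3)) = (3 - 1*(-9))*(-24 - 3*(7 - 4)) = (3 + 9)*(-24 - 3*3) = 12*(-24 - 9) = 12*(-33) = -396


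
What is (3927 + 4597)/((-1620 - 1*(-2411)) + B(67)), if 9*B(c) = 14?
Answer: 76716/7133 ≈ 10.755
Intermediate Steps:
B(c) = 14/9 (B(c) = (1/9)*14 = 14/9)
(3927 + 4597)/((-1620 - 1*(-2411)) + B(67)) = (3927 + 4597)/((-1620 - 1*(-2411)) + 14/9) = 8524/((-1620 + 2411) + 14/9) = 8524/(791 + 14/9) = 8524/(7133/9) = 8524*(9/7133) = 76716/7133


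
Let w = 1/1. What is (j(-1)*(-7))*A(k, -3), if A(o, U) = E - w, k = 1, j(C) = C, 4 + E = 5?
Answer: 0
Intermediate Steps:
E = 1 (E = -4 + 5 = 1)
w = 1
A(o, U) = 0 (A(o, U) = 1 - 1*1 = 1 - 1 = 0)
(j(-1)*(-7))*A(k, -3) = -1*(-7)*0 = 7*0 = 0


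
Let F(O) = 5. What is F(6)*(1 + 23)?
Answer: 120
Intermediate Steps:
F(6)*(1 + 23) = 5*(1 + 23) = 5*24 = 120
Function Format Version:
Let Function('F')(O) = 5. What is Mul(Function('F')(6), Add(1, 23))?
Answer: 120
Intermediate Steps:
Mul(Function('F')(6), Add(1, 23)) = Mul(5, Add(1, 23)) = Mul(5, 24) = 120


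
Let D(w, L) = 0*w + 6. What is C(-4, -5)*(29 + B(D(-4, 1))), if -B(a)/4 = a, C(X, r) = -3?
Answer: -15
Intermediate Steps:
D(w, L) = 6 (D(w, L) = 0 + 6 = 6)
B(a) = -4*a
C(-4, -5)*(29 + B(D(-4, 1))) = -3*(29 - 4*6) = -3*(29 - 24) = -3*5 = -15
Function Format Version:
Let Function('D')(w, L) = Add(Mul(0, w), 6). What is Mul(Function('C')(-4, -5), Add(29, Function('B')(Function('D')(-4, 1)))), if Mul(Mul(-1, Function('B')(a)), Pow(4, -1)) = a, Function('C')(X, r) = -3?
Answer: -15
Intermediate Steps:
Function('D')(w, L) = 6 (Function('D')(w, L) = Add(0, 6) = 6)
Function('B')(a) = Mul(-4, a)
Mul(Function('C')(-4, -5), Add(29, Function('B')(Function('D')(-4, 1)))) = Mul(-3, Add(29, Mul(-4, 6))) = Mul(-3, Add(29, -24)) = Mul(-3, 5) = -15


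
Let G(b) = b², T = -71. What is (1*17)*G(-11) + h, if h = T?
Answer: 1986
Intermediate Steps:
h = -71
(1*17)*G(-11) + h = (1*17)*(-11)² - 71 = 17*121 - 71 = 2057 - 71 = 1986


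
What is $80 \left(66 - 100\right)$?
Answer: $-2720$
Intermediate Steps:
$80 \left(66 - 100\right) = 80 \left(-34\right) = -2720$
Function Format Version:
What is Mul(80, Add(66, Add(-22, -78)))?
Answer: -2720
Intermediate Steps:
Mul(80, Add(66, Add(-22, -78))) = Mul(80, Add(66, -100)) = Mul(80, -34) = -2720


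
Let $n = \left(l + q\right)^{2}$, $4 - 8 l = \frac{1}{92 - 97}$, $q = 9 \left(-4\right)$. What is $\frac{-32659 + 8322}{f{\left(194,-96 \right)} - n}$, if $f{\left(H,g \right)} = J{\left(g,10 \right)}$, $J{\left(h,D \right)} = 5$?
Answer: $\frac{38939200}{2005561} \approx 19.416$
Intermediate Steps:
$q = -36$
$f{\left(H,g \right)} = 5$
$l = \frac{21}{40}$ ($l = \frac{1}{2} - \frac{1}{8 \left(92 - 97\right)} = \frac{1}{2} - \frac{1}{8 \left(-5\right)} = \frac{1}{2} - - \frac{1}{40} = \frac{1}{2} + \frac{1}{40} = \frac{21}{40} \approx 0.525$)
$n = \frac{2013561}{1600}$ ($n = \left(\frac{21}{40} - 36\right)^{2} = \left(- \frac{1419}{40}\right)^{2} = \frac{2013561}{1600} \approx 1258.5$)
$\frac{-32659 + 8322}{f{\left(194,-96 \right)} - n} = \frac{-32659 + 8322}{5 - \frac{2013561}{1600}} = - \frac{24337}{5 - \frac{2013561}{1600}} = - \frac{24337}{- \frac{2005561}{1600}} = \left(-24337\right) \left(- \frac{1600}{2005561}\right) = \frac{38939200}{2005561}$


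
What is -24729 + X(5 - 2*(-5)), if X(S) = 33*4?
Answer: -24597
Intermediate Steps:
X(S) = 132
-24729 + X(5 - 2*(-5)) = -24729 + 132 = -24597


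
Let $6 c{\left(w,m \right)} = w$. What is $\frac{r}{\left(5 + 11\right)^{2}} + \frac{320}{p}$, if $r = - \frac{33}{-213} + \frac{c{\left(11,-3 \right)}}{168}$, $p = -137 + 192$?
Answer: $\frac{1172700671}{201535488} \approx 5.8188$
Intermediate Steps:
$p = 55$
$c{\left(w,m \right)} = \frac{w}{6}$
$r = \frac{11869}{71568}$ ($r = - \frac{33}{-213} + \frac{\frac{1}{6} \cdot 11}{168} = \left(-33\right) \left(- \frac{1}{213}\right) + \frac{11}{6} \cdot \frac{1}{168} = \frac{11}{71} + \frac{11}{1008} = \frac{11869}{71568} \approx 0.16584$)
$\frac{r}{\left(5 + 11\right)^{2}} + \frac{320}{p} = \frac{11869}{71568 \left(5 + 11\right)^{2}} + \frac{320}{55} = \frac{11869}{71568 \cdot 16^{2}} + 320 \cdot \frac{1}{55} = \frac{11869}{71568 \cdot 256} + \frac{64}{11} = \frac{11869}{71568} \cdot \frac{1}{256} + \frac{64}{11} = \frac{11869}{18321408} + \frac{64}{11} = \frac{1172700671}{201535488}$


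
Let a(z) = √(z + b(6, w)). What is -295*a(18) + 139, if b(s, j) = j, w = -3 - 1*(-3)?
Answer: 139 - 885*√2 ≈ -1112.6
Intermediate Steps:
w = 0 (w = -3 + 3 = 0)
a(z) = √z (a(z) = √(z + 0) = √z)
-295*a(18) + 139 = -885*√2 + 139 = 139 - 885*√2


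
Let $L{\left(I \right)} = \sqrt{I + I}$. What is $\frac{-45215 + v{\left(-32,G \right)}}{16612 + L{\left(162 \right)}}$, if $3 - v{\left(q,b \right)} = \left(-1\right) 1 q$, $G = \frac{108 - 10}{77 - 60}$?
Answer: $- \frac{22622}{8315} \approx -2.7206$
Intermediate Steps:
$L{\left(I \right)} = \sqrt{2} \sqrt{I}$ ($L{\left(I \right)} = \sqrt{2 I} = \sqrt{2} \sqrt{I}$)
$G = \frac{98}{17} \approx 5.7647$
$v{\left(q,b \right)} = 3 + q$ ($v{\left(q,b \right)} = 3 - \left(-1\right) 1 q = 3 - - q = 3 + q$)
$\frac{-45215 + v{\left(-32,G \right)}}{16612 + L{\left(162 \right)}} = \frac{-45215 + \left(3 - 32\right)}{16612 + \sqrt{2} \sqrt{162}} = \frac{-45215 - 29}{16612 + \sqrt{2} \cdot 9 \sqrt{2}} = - \frac{45244}{16612 + 18} = - \frac{45244}{16630} = \left(-45244\right) \frac{1}{16630} = - \frac{22622}{8315}$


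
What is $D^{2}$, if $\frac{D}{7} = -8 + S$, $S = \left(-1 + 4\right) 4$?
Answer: $784$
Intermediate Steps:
$S = 12$ ($S = 3 \cdot 4 = 12$)
$D = 28$ ($D = 7 \left(-8 + 12\right) = 7 \cdot 4 = 28$)
$D^{2} = 28^{2} = 784$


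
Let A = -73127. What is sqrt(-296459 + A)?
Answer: I*sqrt(369586) ≈ 607.94*I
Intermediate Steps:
sqrt(-296459 + A) = sqrt(-296459 - 73127) = sqrt(-369586) = I*sqrt(369586)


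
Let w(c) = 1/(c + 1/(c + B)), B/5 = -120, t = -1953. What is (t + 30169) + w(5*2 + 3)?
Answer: 215288667/7630 ≈ 28216.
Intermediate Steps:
B = -600 (B = 5*(-120) = -600)
w(c) = 1/(c + 1/(-600 + c)) (w(c) = 1/(c + 1/(c - 600)) = 1/(c + 1/(-600 + c)))
(t + 30169) + w(5*2 + 3) = (-1953 + 30169) + (-600 + (5*2 + 3))/(1 + (5*2 + 3)² - 600*(5*2 + 3)) = 28216 + (-600 + (10 + 3))/(1 + (10 + 3)² - 600*(10 + 3)) = 28216 + (-600 + 13)/(1 + 13² - 600*13) = 28216 - 587/(1 + 169 - 7800) = 28216 - 587/(-7630) = 28216 - 1/7630*(-587) = 28216 + 587/7630 = 215288667/7630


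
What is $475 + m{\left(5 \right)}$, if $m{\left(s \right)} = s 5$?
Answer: $500$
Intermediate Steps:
$m{\left(s \right)} = 5 s$
$475 + m{\left(5 \right)} = 475 + 5 \cdot 5 = 475 + 25 = 500$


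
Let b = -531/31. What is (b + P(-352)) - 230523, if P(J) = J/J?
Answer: -7146713/31 ≈ -2.3054e+5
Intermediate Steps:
P(J) = 1
b = -531/31 (b = (1/31)*(-531) = -531/31 ≈ -17.129)
(b + P(-352)) - 230523 = (-531/31 + 1) - 230523 = -500/31 - 230523 = -7146713/31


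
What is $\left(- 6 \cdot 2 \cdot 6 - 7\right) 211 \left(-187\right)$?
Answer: $3117103$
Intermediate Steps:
$\left(- 6 \cdot 2 \cdot 6 - 7\right) 211 \left(-187\right) = \left(\left(-6\right) 12 - 7\right) 211 \left(-187\right) = \left(-72 - 7\right) 211 \left(-187\right) = \left(-79\right) 211 \left(-187\right) = \left(-16669\right) \left(-187\right) = 3117103$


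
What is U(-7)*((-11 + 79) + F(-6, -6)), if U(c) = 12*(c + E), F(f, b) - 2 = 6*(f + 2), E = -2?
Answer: -4968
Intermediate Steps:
F(f, b) = 14 + 6*f (F(f, b) = 2 + 6*(f + 2) = 2 + 6*(2 + f) = 2 + (12 + 6*f) = 14 + 6*f)
U(c) = -24 + 12*c (U(c) = 12*(c - 2) = 12*(-2 + c) = -24 + 12*c)
U(-7)*((-11 + 79) + F(-6, -6)) = (-24 + 12*(-7))*((-11 + 79) + (14 + 6*(-6))) = (-24 - 84)*(68 + (14 - 36)) = -108*(68 - 22) = -108*46 = -4968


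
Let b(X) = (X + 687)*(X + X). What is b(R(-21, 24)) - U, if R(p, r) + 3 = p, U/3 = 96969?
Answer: -322731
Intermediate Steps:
U = 290907 (U = 3*96969 = 290907)
R(p, r) = -3 + p
b(X) = 2*X*(687 + X) (b(X) = (687 + X)*(2*X) = 2*X*(687 + X))
b(R(-21, 24)) - U = 2*(-3 - 21)*(687 + (-3 - 21)) - 1*290907 = 2*(-24)*(687 - 24) - 290907 = 2*(-24)*663 - 290907 = -31824 - 290907 = -322731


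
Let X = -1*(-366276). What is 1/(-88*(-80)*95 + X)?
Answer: 1/1035076 ≈ 9.6611e-7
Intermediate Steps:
X = 366276
1/(-88*(-80)*95 + X) = 1/(-88*(-80)*95 + 366276) = 1/(7040*95 + 366276) = 1/(668800 + 366276) = 1/1035076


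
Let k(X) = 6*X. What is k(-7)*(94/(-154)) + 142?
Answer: 1844/11 ≈ 167.64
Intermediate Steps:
k(-7)*(94/(-154)) + 142 = (6*(-7))*(94/(-154)) + 142 = -3948*(-1)/154 + 142 = -42*(-47/77) + 142 = 282/11 + 142 = 1844/11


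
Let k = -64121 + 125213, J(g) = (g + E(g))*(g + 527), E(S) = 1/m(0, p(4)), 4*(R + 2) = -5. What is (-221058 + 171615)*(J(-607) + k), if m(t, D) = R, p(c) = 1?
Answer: -70495631628/13 ≈ -5.4227e+9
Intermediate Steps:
R = -13/4 (R = -2 + (¼)*(-5) = -2 - 5/4 = -13/4 ≈ -3.2500)
m(t, D) = -13/4
E(S) = -4/13 (E(S) = 1/(-13/4) = -4/13)
J(g) = (527 + g)*(-4/13 + g) (J(g) = (g - 4/13)*(g + 527) = (-4/13 + g)*(527 + g) = (527 + g)*(-4/13 + g))
k = 61092
(-221058 + 171615)*(J(-607) + k) = (-221058 + 171615)*((-2108/13 + (-607)² + (6847/13)*(-607)) + 61092) = -49443*((-2108/13 + 368449 - 4156129/13) + 61092) = -49443*(631600/13 + 61092) = -49443*1425796/13 = -70495631628/13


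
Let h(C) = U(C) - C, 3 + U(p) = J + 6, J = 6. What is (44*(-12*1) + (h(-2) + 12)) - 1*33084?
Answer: -33589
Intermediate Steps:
U(p) = 9 (U(p) = -3 + (6 + 6) = -3 + 12 = 9)
h(C) = 9 - C
(44*(-12*1) + (h(-2) + 12)) - 1*33084 = (44*(-12*1) + ((9 - 1*(-2)) + 12)) - 1*33084 = (44*(-12) + ((9 + 2) + 12)) - 33084 = (-528 + (11 + 12)) - 33084 = (-528 + 23) - 33084 = -505 - 33084 = -33589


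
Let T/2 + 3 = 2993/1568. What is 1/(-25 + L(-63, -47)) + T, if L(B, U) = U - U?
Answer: -43559/19600 ≈ -2.2224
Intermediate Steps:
L(B, U) = 0
T = -1711/784 (T = -6 + 2*(2993/1568) = -6 + 2993/784 = -1711/784 ≈ -2.1824)
1/(-25 + L(-63, -47)) + T = 1/(-25 + 0) - 1711/784 = 1/(-25) - 1711/784 = -1/25 - 1711/784 = -43559/19600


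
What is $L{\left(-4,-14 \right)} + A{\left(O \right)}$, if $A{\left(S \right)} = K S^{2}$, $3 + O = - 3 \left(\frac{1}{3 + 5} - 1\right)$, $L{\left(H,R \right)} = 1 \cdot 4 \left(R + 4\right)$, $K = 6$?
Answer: $- \frac{1253}{32} \approx -39.156$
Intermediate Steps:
$L{\left(H,R \right)} = 16 + 4 R$ ($L{\left(H,R \right)} = 4 \left(4 + R\right) = 16 + 4 R$)
$O = - \frac{3}{8}$ ($O = -3 - 3 \left(\frac{1}{3 + 5} - 1\right) = -3 - 3 \left(\frac{1}{8} - 1\right) = -3 - - \frac{21}{8} = -3 + \frac{21}{8} = - \frac{3}{8} \approx -0.375$)
$A{\left(S \right)} = 6 S^{2}$
$L{\left(-4,-14 \right)} + A{\left(O \right)} = \left(16 + 4 \left(-14\right)\right) + 6 \left(- \frac{3}{8}\right)^{2} = \left(16 - 56\right) + 6 \cdot \frac{9}{64} = -40 + \frac{27}{32} = - \frac{1253}{32}$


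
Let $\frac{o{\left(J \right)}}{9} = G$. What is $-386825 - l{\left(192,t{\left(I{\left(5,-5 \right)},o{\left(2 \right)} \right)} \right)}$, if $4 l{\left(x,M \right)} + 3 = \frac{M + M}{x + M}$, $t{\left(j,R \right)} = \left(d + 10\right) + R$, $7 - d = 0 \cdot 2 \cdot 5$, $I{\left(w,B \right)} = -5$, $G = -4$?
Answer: $- \frac{267682343}{692} \approx -3.8682 \cdot 10^{5}$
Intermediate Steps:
$o{\left(J \right)} = -36$ ($o{\left(J \right)} = 9 \left(-4\right) = -36$)
$d = 7$ ($d = 7 - 0 \cdot 2 \cdot 5 = 7 - 0 \cdot 5 = 7 - 0 = 7 + 0 = 7$)
$t{\left(j,R \right)} = 17 + R$ ($t{\left(j,R \right)} = \left(7 + 10\right) + R = 17 + R$)
$l{\left(x,M \right)} = - \frac{3}{4} + \frac{M}{2 \left(M + x\right)}$ ($l{\left(x,M \right)} = - \frac{3}{4} + \frac{\left(M + M\right) \frac{1}{x + M}}{4} = - \frac{3}{4} + \frac{2 M \frac{1}{M + x}}{4} = - \frac{3}{4} + \frac{M}{2 \left(M + x\right)}$)
$-386825 - l{\left(192,t{\left(I{\left(5,-5 \right)},o{\left(2 \right)} \right)} \right)} = -386825 - \frac{- (17 - 36) - 576}{4 \left(\left(17 - 36\right) + 192\right)} = -386825 - \frac{\left(-1\right) \left(-19\right) - 576}{4 \left(-19 + 192\right)} = -386825 - \frac{19 - 576}{4 \cdot 173} = -386825 - \frac{1}{4} \cdot \frac{1}{173} \left(-557\right) = -386825 - - \frac{557}{692} = -386825 + \frac{557}{692} = - \frac{267682343}{692}$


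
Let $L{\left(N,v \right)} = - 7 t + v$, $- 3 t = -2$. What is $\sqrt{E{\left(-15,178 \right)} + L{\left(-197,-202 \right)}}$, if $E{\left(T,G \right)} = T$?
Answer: $\frac{i \sqrt{1995}}{3} \approx 14.888 i$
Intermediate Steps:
$t = \frac{2}{3}$ ($t = \left(- \frac{1}{3}\right) \left(-2\right) = \frac{2}{3} \approx 0.66667$)
$L{\left(N,v \right)} = - \frac{14}{3} + v$ ($L{\left(N,v \right)} = \left(-7\right) \frac{2}{3} + v = - \frac{14}{3} + v$)
$\sqrt{E{\left(-15,178 \right)} + L{\left(-197,-202 \right)}} = \sqrt{-15 - \frac{620}{3}} = \sqrt{- \frac{665}{3}} = \frac{i \sqrt{1995}}{3}$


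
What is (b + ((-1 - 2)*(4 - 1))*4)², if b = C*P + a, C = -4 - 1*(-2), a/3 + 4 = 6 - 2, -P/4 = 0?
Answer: 1296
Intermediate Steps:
P = 0 (P = -4*0 = 0)
a = 0 (a = -12 + 3*(6 - 2) = -12 + 3*4 = -12 + 12 = 0)
C = -2 (C = -4 + 2 = -2)
b = 0 (b = -2*0 + 0 = 0 + 0 = 0)
(b + ((-1 - 2)*(4 - 1))*4)² = (0 + ((-1 - 2)*(4 - 1))*4)² = (0 - 3*3*4)² = (0 - 9*4)² = (0 - 36)² = (-36)² = 1296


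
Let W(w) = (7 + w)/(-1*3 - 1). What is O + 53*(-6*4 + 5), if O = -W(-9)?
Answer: -2015/2 ≈ -1007.5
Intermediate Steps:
W(w) = -7/4 - w/4 (W(w) = (7 + w)/(-3 - 1) = (7 + w)/(-4) = (7 + w)*(-1/4) = -7/4 - w/4)
O = -1/2 (O = -(-7/4 - 1/4*(-9)) = -(-7/4 + 9/4) = -1*1/2 = -1/2 ≈ -0.50000)
O + 53*(-6*4 + 5) = -1/2 + 53*(-6*4 + 5) = -1/2 + 53*(-24 + 5) = -1/2 + 53*(-19) = -1/2 - 1007 = -2015/2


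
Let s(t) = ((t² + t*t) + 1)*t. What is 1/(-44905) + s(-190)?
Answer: -616015321951/44905 ≈ -1.3718e+7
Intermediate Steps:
s(t) = t*(1 + 2*t²) (s(t) = ((t² + t²) + 1)*t = (2*t² + 1)*t = (1 + 2*t²)*t = t*(1 + 2*t²))
1/(-44905) + s(-190) = 1/(-44905) + (-190 + 2*(-190)³) = -1/44905 + (-190 + 2*(-6859000)) = -1/44905 + (-190 - 13718000) = -1/44905 - 13718190 = -616015321951/44905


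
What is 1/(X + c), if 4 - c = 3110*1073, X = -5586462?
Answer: -1/8923488 ≈ -1.1206e-7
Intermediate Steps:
c = -3337026 (c = 4 - 3110*1073 = 4 - 1*3337030 = 4 - 3337030 = -3337026)
1/(X + c) = 1/(-5586462 - 3337026) = 1/(-8923488) = -1/8923488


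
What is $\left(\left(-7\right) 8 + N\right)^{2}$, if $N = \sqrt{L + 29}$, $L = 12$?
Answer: $\left(56 - \sqrt{41}\right)^{2} \approx 2459.9$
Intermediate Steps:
$N = \sqrt{41}$ ($N = \sqrt{12 + 29} = \sqrt{41} \approx 6.4031$)
$\left(\left(-7\right) 8 + N\right)^{2} = \left(\left(-7\right) 8 + \sqrt{41}\right)^{2} = \left(-56 + \sqrt{41}\right)^{2}$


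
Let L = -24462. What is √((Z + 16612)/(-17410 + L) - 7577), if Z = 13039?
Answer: I*√830357861515/10468 ≈ 87.05*I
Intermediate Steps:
√((Z + 16612)/(-17410 + L) - 7577) = √((13039 + 16612)/(-17410 - 24462) - 7577) = √(29651/(-41872) - 7577) = √(29651*(-1/41872) - 7577) = √(-29651/41872 - 7577) = √(-317293795/41872) = I*√830357861515/10468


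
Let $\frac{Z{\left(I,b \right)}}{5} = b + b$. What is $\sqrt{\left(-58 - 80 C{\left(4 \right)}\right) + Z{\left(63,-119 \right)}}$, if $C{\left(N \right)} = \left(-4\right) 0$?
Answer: $4 i \sqrt{78} \approx 35.327 i$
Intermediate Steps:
$C{\left(N \right)} = 0$
$Z{\left(I,b \right)} = 10 b$ ($Z{\left(I,b \right)} = 5 \left(b + b\right) = 5 \cdot 2 b = 10 b$)
$\sqrt{\left(-58 - 80 C{\left(4 \right)}\right) + Z{\left(63,-119 \right)}} = \sqrt{\left(-58 - 0\right) + 10 \left(-119\right)} = \sqrt{\left(-58 + 0\right) - 1190} = \sqrt{-58 - 1190} = \sqrt{-1248} = 4 i \sqrt{78}$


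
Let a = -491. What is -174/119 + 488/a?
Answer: -143506/58429 ≈ -2.4561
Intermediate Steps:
-174/119 + 488/a = -174/119 + 488/(-491) = -174*1/119 + 488*(-1/491) = -174/119 - 488/491 = -143506/58429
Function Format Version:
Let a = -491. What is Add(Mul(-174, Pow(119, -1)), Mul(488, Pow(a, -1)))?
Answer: Rational(-143506, 58429) ≈ -2.4561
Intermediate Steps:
Add(Mul(-174, Pow(119, -1)), Mul(488, Pow(a, -1))) = Add(Mul(-174, Pow(119, -1)), Mul(488, Pow(-491, -1))) = Add(Mul(-174, Rational(1, 119)), Mul(488, Rational(-1, 491))) = Add(Rational(-174, 119), Rational(-488, 491)) = Rational(-143506, 58429)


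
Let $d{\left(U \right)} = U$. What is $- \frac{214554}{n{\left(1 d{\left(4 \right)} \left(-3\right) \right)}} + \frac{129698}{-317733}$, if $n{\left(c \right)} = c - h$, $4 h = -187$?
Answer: $- \frac{272701572350}{44164887} \approx -6174.6$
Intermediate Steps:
$h = - \frac{187}{4}$ ($h = \frac{1}{4} \left(-187\right) = - \frac{187}{4} \approx -46.75$)
$n{\left(c \right)} = \frac{187}{4} + c$ ($n{\left(c \right)} = c - - \frac{187}{4} = c + \frac{187}{4} = \frac{187}{4} + c$)
$- \frac{214554}{n{\left(1 d{\left(4 \right)} \left(-3\right) \right)}} + \frac{129698}{-317733} = - \frac{214554}{\frac{187}{4} + 1 \cdot 4 \left(-3\right)} + \frac{129698}{-317733} = - \frac{214554}{\frac{187}{4} + 4 \left(-3\right)} + 129698 \left(- \frac{1}{317733}\right) = - \frac{214554}{\frac{187}{4} - 12} - \frac{129698}{317733} = - \frac{214554}{\frac{139}{4}} - \frac{129698}{317733} = \left(-214554\right) \frac{4}{139} - \frac{129698}{317733} = - \frac{858216}{139} - \frac{129698}{317733} = - \frac{272701572350}{44164887}$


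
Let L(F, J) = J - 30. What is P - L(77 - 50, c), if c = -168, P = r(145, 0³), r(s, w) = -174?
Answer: 24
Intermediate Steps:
P = -174
L(F, J) = -30 + J
P - L(77 - 50, c) = -174 - (-30 - 168) = -174 - 1*(-198) = -174 + 198 = 24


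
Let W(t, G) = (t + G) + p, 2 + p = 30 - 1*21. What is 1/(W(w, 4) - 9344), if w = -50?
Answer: -1/9383 ≈ -0.00010658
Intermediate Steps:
p = 7 (p = -2 + (30 - 1*21) = -2 + (30 - 21) = -2 + 9 = 7)
W(t, G) = 7 + G + t (W(t, G) = (t + G) + 7 = (G + t) + 7 = 7 + G + t)
1/(W(w, 4) - 9344) = 1/((7 + 4 - 50) - 9344) = 1/(-39 - 9344) = 1/(-9383) = -1/9383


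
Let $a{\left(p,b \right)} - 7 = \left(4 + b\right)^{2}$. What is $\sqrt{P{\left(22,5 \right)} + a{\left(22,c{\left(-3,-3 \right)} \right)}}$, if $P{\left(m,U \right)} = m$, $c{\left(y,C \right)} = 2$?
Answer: $\sqrt{65} \approx 8.0623$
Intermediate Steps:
$a{\left(p,b \right)} = 7 + \left(4 + b\right)^{2}$
$\sqrt{P{\left(22,5 \right)} + a{\left(22,c{\left(-3,-3 \right)} \right)}} = \sqrt{22 + \left(7 + \left(4 + 2\right)^{2}\right)} = \sqrt{22 + \left(7 + 6^{2}\right)} = \sqrt{22 + \left(7 + 36\right)} = \sqrt{22 + 43} = \sqrt{65}$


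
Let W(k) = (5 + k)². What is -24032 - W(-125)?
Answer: -38432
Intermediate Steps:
-24032 - W(-125) = -24032 - (5 - 125)² = -24032 - 1*(-120)² = -24032 - 1*14400 = -24032 - 14400 = -38432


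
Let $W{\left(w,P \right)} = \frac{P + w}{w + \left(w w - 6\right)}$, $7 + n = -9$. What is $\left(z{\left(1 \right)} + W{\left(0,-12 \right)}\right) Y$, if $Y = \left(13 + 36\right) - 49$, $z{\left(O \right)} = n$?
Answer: $0$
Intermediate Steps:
$n = -16$ ($n = -7 - 9 = -16$)
$z{\left(O \right)} = -16$
$W{\left(w,P \right)} = \frac{P + w}{-6 + w + w^{2}}$ ($W{\left(w,P \right)} = \frac{P + w}{w + \left(w^{2} - 6\right)} = \frac{P + w}{w + \left(-6 + w^{2}\right)} = \frac{P + w}{-6 + w + w^{2}}$)
$Y = 0$ ($Y = 49 - 49 = 0$)
$\left(z{\left(1 \right)} + W{\left(0,-12 \right)}\right) Y = \left(-16 + \frac{-12 + 0}{-6 + 0 + 0^{2}}\right) 0 = \left(-16 + \frac{1}{-6 + 0 + 0} \left(-12\right)\right) 0 = \left(-16 + \frac{1}{-6} \left(-12\right)\right) 0 = \left(-16 - -2\right) 0 = \left(-16 + 2\right) 0 = \left(-14\right) 0 = 0$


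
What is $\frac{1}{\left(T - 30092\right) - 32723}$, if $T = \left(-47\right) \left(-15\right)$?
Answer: $- \frac{1}{62110} \approx -1.61 \cdot 10^{-5}$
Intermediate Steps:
$T = 705$
$\frac{1}{\left(T - 30092\right) - 32723} = \frac{1}{\left(705 - 30092\right) - 32723} = \frac{1}{-29387 - 32723} = \frac{1}{-62110} = - \frac{1}{62110}$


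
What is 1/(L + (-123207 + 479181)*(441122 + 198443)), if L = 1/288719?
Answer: 288719/65732224916911891 ≈ 4.3923e-12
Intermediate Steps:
L = 1/288719 ≈ 3.4636e-6
1/(L + (-123207 + 479181)*(441122 + 198443)) = 1/(1/288719 + (-123207 + 479181)*(441122 + 198443)) = 1/(1/288719 + 355974*639565) = 1/(1/288719 + 227668511310) = 1/(65732224916911891/288719) = 288719/65732224916911891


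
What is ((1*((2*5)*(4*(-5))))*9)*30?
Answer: -54000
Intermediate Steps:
((1*((2*5)*(4*(-5))))*9)*30 = ((1*(10*(-20)))*9)*30 = ((1*(-200))*9)*30 = -200*9*30 = -1800*30 = -54000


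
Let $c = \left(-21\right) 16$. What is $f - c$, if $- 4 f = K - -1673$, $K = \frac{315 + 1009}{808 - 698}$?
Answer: $- \frac{18757}{220} \approx -85.259$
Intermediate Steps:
$K = \frac{662}{55}$ ($K = \frac{1324}{110} = 1324 \cdot \frac{1}{110} = \frac{662}{55} \approx 12.036$)
$c = -336$
$f = - \frac{92677}{220}$ ($f = - \frac{\frac{662}{55} - -1673}{4} = - \frac{\frac{662}{55} + 1673}{4} = \left(- \frac{1}{4}\right) \frac{92677}{55} = - \frac{92677}{220} \approx -421.26$)
$f - c = - \frac{92677}{220} - -336 = - \frac{92677}{220} + 336 = - \frac{18757}{220}$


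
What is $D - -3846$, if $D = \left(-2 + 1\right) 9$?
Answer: $3837$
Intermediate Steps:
$D = -9$ ($D = \left(-1\right) 9 = -9$)
$D - -3846 = -9 - -3846 = -9 + 3846 = 3837$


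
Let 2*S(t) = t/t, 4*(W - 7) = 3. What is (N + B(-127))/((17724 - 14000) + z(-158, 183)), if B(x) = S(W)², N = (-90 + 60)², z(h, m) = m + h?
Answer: 3601/14996 ≈ 0.24013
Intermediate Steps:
z(h, m) = h + m
N = 900 (N = (-30)² = 900)
W = 31/4 (W = 7 + (¼)*3 = 7 + ¾ = 31/4 ≈ 7.7500)
S(t) = ½ (S(t) = (t/t)/2 = (½)*1 = ½)
B(x) = ¼ (B(x) = (½)² = ¼)
(N + B(-127))/((17724 - 14000) + z(-158, 183)) = (900 + ¼)/((17724 - 14000) + (-158 + 183)) = 3601/(4*(3724 + 25)) = (3601/4)/3749 = (3601/4)*(1/3749) = 3601/14996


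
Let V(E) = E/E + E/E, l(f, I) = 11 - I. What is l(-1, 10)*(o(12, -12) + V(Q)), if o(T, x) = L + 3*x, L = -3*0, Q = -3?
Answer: -34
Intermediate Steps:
L = 0
o(T, x) = 3*x (o(T, x) = 0 + 3*x = 3*x)
V(E) = 2 (V(E) = 1 + 1 = 2)
l(-1, 10)*(o(12, -12) + V(Q)) = (11 - 1*10)*(3*(-12) + 2) = (11 - 10)*(-36 + 2) = 1*(-34) = -34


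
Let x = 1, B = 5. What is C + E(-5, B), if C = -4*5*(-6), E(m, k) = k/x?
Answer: 125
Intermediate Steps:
E(m, k) = k (E(m, k) = k/1 = k*1 = k)
C = 120 (C = -20*(-6) = 120)
C + E(-5, B) = 120 + 5 = 125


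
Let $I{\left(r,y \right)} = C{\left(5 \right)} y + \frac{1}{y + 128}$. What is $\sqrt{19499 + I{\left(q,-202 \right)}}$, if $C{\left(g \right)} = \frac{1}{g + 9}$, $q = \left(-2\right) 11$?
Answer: $\frac{\sqrt{5228174518}}{518} \approx 139.59$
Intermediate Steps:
$q = -22$
$C{\left(g \right)} = \frac{1}{9 + g}$
$I{\left(r,y \right)} = \frac{1}{128 + y} + \frac{y}{14}$ ($I{\left(r,y \right)} = \frac{y}{9 + 5} + \frac{1}{y + 128} = \frac{y}{14} + \frac{1}{128 + y} = \frac{1}{128 + y} + \frac{y}{14}$)
$\sqrt{19499 + I{\left(q,-202 \right)}} = \sqrt{19499 + \frac{14 + \left(-202\right)^{2} + 128 \left(-202\right)}{14 \left(128 - 202\right)}} = \sqrt{19499 + \frac{14 + 40804 - 25856}{14 \left(-74\right)}} = \sqrt{19499 + \frac{1}{14} \left(- \frac{1}{74}\right) 14962} = \sqrt{19499 - \frac{7481}{518}} = \sqrt{\frac{10093001}{518}} = \frac{\sqrt{5228174518}}{518}$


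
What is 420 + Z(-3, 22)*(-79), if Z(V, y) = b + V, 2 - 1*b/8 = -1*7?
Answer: -5031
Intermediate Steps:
b = 72 (b = 16 - (-8)*7 = 16 - 8*(-7) = 16 + 56 = 72)
Z(V, y) = 72 + V
420 + Z(-3, 22)*(-79) = 420 + (72 - 3)*(-79) = 420 + 69*(-79) = 420 - 5451 = -5031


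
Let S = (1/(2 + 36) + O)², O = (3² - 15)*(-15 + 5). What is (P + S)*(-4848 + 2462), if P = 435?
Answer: -6956503493/722 ≈ -9.6350e+6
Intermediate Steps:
O = 60 (O = (9 - 15)*(-10) = -6*(-10) = 60)
S = 5202961/1444 (S = (1/(2 + 36) + 60)² = (1/38 + 60)² = (2281/38)² = 5202961/1444 ≈ 3603.2)
(P + S)*(-4848 + 2462) = (435 + 5202961/1444)*(-4848 + 2462) = (5831101/1444)*(-2386) = -6956503493/722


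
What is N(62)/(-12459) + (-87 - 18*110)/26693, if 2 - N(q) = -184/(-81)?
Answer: -2085385747/26938015047 ≈ -0.077414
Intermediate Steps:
N(q) = -22/81 (N(q) = 2 - (-184)/(-81) = 2 - (-184)*(-1)/81 = 2 - 1*184/81 = 2 - 184/81 = -22/81)
N(62)/(-12459) + (-87 - 18*110)/26693 = -22/81/(-12459) + (-87 - 18*110)/26693 = -22/81*(-1/12459) + (-87 - 1980)*(1/26693) = 22/1009179 - 2067*1/26693 = 22/1009179 - 2067/26693 = -2085385747/26938015047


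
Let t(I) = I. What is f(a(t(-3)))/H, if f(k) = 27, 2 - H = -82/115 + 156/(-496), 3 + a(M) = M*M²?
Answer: 14260/1599 ≈ 8.9181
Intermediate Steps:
a(M) = -3 + M³ (a(M) = -3 + M*M² = -3 + M³)
H = 43173/14260 (H = 2 - (-82/115 + 156/(-496)) = 2 - (-82*1/115 + 156*(-1/496)) = 2 - (-82/115 - 39/124) = 2 - 1*(-14653/14260) = 2 + 14653/14260 = 43173/14260 ≈ 3.0276)
f(a(t(-3)))/H = 27/(43173/14260) = 27*(14260/43173) = 14260/1599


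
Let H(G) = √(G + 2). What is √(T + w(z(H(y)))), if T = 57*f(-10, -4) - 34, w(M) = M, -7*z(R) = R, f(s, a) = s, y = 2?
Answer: 3*I*√3290/7 ≈ 24.582*I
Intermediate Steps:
H(G) = √(2 + G)
z(R) = -R/7
T = -604 (T = 57*(-10) - 34 = -570 - 34 = -604)
√(T + w(z(H(y)))) = √(-604 - √(2 + 2)/7) = √(-604 - √4/7) = √(-604 - ⅐*2) = √(-604 - 2/7) = √(-4230/7) = 3*I*√3290/7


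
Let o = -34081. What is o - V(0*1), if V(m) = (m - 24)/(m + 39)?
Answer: -443045/13 ≈ -34080.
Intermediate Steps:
V(m) = (-24 + m)/(39 + m)
o - V(0*1) = -34081 - (-24 + 0*1)/(39 + 0*1) = -34081 - (-24 + 0)/(39 + 0) = -34081 - (-24)/39 = -34081 - 1*(-8/13) = -34081 + 8/13 = -443045/13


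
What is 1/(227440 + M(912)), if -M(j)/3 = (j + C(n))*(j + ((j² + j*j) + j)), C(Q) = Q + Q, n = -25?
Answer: -1/4306269392 ≈ -2.3222e-10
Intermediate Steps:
C(Q) = 2*Q
M(j) = -3*(-50 + j)*(2*j + 2*j²) (M(j) = -3*(j + 2*(-25))*(j + ((j² + j*j) + j)) = -3*(j - 50)*(j + ((j² + j²) + j)) = -3*(-50 + j)*(j + (2*j² + j)) = -3*(-50 + j)*(j + (j + 2*j²)) = -3*(-50 + j)*(2*j + 2*j²))
1/(227440 + M(912)) = 1/(227440 + 6*912*(50 - 1*912² + 49*912)) = 1/(227440 + 6*912*(50 - 1*831744 + 44688)) = 1/(227440 + 6*912*(50 - 831744 + 44688)) = 1/(227440 + 6*912*(-787006)) = 1/(227440 - 4306496832) = 1/(-4306269392) = -1/4306269392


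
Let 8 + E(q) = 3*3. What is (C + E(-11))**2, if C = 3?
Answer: 16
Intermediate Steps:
E(q) = 1 (E(q) = -8 + 3*3 = -8 + 9 = 1)
(C + E(-11))**2 = (3 + 1)**2 = 4**2 = 16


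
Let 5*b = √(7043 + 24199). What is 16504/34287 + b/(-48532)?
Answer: 16504/34287 - √31242/242660 ≈ 0.48062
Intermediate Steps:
b = √31242/5 (b = √(7043 + 24199)/5 = √31242/5 ≈ 35.351)
16504/34287 + b/(-48532) = 16504/34287 + (√31242/5)/(-48532) = 16504*(1/34287) + (√31242/5)*(-1/48532) = 16504/34287 - √31242/242660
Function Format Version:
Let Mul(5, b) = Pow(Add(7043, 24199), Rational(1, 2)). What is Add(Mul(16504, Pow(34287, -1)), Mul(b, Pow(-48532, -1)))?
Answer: Add(Rational(16504, 34287), Mul(Rational(-1, 242660), Pow(31242, Rational(1, 2)))) ≈ 0.48062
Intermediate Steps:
b = Mul(Rational(1, 5), Pow(31242, Rational(1, 2))) (b = Mul(Rational(1, 5), Pow(Add(7043, 24199), Rational(1, 2))) = Mul(Rational(1, 5), Pow(31242, Rational(1, 2))) ≈ 35.351)
Add(Mul(16504, Pow(34287, -1)), Mul(b, Pow(-48532, -1))) = Add(Mul(16504, Pow(34287, -1)), Mul(Mul(Rational(1, 5), Pow(31242, Rational(1, 2))), Pow(-48532, -1))) = Add(Mul(16504, Rational(1, 34287)), Mul(Mul(Rational(1, 5), Pow(31242, Rational(1, 2))), Rational(-1, 48532))) = Add(Rational(16504, 34287), Mul(Rational(-1, 242660), Pow(31242, Rational(1, 2))))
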